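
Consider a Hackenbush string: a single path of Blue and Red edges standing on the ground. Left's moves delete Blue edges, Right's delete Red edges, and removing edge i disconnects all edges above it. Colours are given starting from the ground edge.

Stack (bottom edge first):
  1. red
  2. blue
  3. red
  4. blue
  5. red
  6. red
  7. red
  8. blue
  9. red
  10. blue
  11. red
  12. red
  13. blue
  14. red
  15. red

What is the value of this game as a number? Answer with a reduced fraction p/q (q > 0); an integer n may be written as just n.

Build value(s[:k]) for k = 1..15, string s = red blue red blue red red red blue red blue red red blue red red.
r: Left { ∅ }, Right { 0 } — simplest -1
rb: Left { -1 }, Right { 0 } — simplest -1/2
rbr: Left { -1 }, Right { -1/2; 0 } — simplest -3/4
rbrb: Left { -1; -3/4 }, Right { -1/2; 0 } — simplest -5/8
rbrbr: Left { -1; -3/4 }, Right { -5/8; -1/2; 0 } — simplest -11/16
rbrbrr: Left { -1; -3/4 }, Right { -11/16; -5/8; -1/2; 0 } — simplest -23/32
rbrbrrr: Left { -1; -3/4 }, Right { -23/32; -11/16; -5/8; -1/2; 0 } — simplest -47/64
rbrbrrrb: Left { -1; -3/4; -47/64 }, Right { -23/32; -11/16; -5/8; -1/2; 0 } — simplest -93/128
rbrbrrrbr: Left { -1; -3/4; -47/64 }, Right { -93/128; -23/32; -11/16; -5/8; -1/2; 0 } — simplest -187/256
rbrbrrrbrb: Left { -1; -3/4; -47/64; -187/256 }, Right { -93/128; -23/32; -11/16; -5/8; -1/2; 0 } — simplest -373/512
rbrbrrrbrbr: Left { -1; -3/4; -47/64; -187/256 }, Right { -373/512; -93/128; -23/32; -11/16; -5/8; -1/2; 0 } — simplest -747/1024
rbrbrrrbrbrr: Left { -1; -3/4; -47/64; -187/256 }, Right { -747/1024; -373/512; -93/128; -23/32; -11/16; -5/8; -1/2; 0 } — simplest -1495/2048
rbrbrrrbrbrrb: Left { -1; -3/4; -47/64; -187/256; -1495/2048 }, Right { -747/1024; -373/512; -93/128; -23/32; -11/16; -5/8; -1/2; 0 } — simplest -2989/4096
rbrbrrrbrbrrbr: Left { -1; -3/4; -47/64; -187/256; -1495/2048 }, Right { -2989/4096; -747/1024; -373/512; -93/128; -23/32; -11/16; -5/8; -1/2; 0 } — simplest -5979/8192
rbrbrrrbrbrrbrr: Left { -1; -3/4; -47/64; -187/256; -1495/2048 }, Right { -5979/8192; -2989/4096; -747/1024; -373/512; -93/128; -23/32; -11/16; -5/8; -1/2; 0 } — simplest -11959/16384

-11959/16384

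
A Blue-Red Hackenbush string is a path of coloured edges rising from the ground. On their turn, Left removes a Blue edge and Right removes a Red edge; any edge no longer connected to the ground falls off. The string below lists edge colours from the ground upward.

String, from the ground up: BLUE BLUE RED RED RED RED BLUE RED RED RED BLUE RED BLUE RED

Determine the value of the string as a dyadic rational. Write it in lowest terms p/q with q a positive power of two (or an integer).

4373/4096

value_1 [B]  L=[0]  R=[·]  = 1
value_2 [BB]  L=[0,1]  R=[·]  = 2
value_3 [BBR]  L=[0,1]  R=[2]  = 3/2
value_4 [BBRR]  L=[0,1]  R=[3/2,2]  = 5/4
value_5 [BBRRR]  L=[0,1]  R=[5/4,3/2,2]  = 9/8
value_6 [BBRRRR]  L=[0,1]  R=[9/8,5/4,3/2,2]  = 17/16
value_7 [BBRRRRB]  L=[0,1,17/16]  R=[9/8,5/4,3/2,2]  = 35/32
value_8 [BBRRRRBR]  L=[0,1,17/16]  R=[35/32,9/8,5/4,3/2,2]  = 69/64
value_9 [BBRRRRBRR]  L=[0,1,17/16]  R=[69/64,35/32,9/8,5/4,3/2,2]  = 137/128
value_10 [BBRRRRBRRR]  L=[0,1,17/16]  R=[137/128,69/64,35/32,9/8,5/4,3/2,2]  = 273/256
value_11 [BBRRRRBRRRB]  L=[0,1,17/16,273/256]  R=[137/128,69/64,35/32,9/8,5/4,3/2,2]  = 547/512
value_12 [BBRRRRBRRRBR]  L=[0,1,17/16,273/256]  R=[547/512,137/128,69/64,35/32,9/8,5/4,3/2,2]  = 1093/1024
value_13 [BBRRRRBRRRBRB]  L=[0,1,17/16,273/256,1093/1024]  R=[547/512,137/128,69/64,35/32,9/8,5/4,3/2,2]  = 2187/2048
value_14 [BBRRRRBRRRBRBR]  L=[0,1,17/16,273/256,1093/1024]  R=[2187/2048,547/512,137/128,69/64,35/32,9/8,5/4,3/2,2]  = 4373/4096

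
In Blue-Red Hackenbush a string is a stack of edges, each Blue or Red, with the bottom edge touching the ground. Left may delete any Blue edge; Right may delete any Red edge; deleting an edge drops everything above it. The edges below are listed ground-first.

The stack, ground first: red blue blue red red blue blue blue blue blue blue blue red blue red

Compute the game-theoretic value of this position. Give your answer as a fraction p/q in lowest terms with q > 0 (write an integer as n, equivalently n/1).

Recurse on prefixes of the 15-edge string red blue blue red red blue blue blue blue blue blue blue red blue red:
g_1 [r]  L=[]  R=[0]  so -1
g_2 [rb]  L=[-1]  R=[0]  so -1/2
g_3 [rbb]  L=[-1 -1/2]  R=[0]  so -1/4
g_4 [rbbr]  L=[-1 -1/2]  R=[-1/4 0]  so -3/8
g_5 [rbbrr]  L=[-1 -1/2]  R=[-3/8 -1/4 0]  so -7/16
g_6 [rbbrrb]  L=[-1 -1/2 -7/16]  R=[-3/8 -1/4 0]  so -13/32
g_7 [rbbrrbb]  L=[-1 -1/2 -7/16 -13/32]  R=[-3/8 -1/4 0]  so -25/64
g_8 [rbbrrbbb]  L=[-1 -1/2 -7/16 -13/32 -25/64]  R=[-3/8 -1/4 0]  so -49/128
g_9 [rbbrrbbbb]  L=[-1 -1/2 -7/16 -13/32 -25/64 -49/128]  R=[-3/8 -1/4 0]  so -97/256
g_10 [rbbrrbbbbb]  L=[-1 -1/2 -7/16 -13/32 -25/64 -49/128 -97/256]  R=[-3/8 -1/4 0]  so -193/512
g_11 [rbbrrbbbbbb]  L=[-1 -1/2 -7/16 -13/32 -25/64 -49/128 -97/256 -193/512]  R=[-3/8 -1/4 0]  so -385/1024
g_12 [rbbrrbbbbbbb]  L=[-1 -1/2 -7/16 -13/32 -25/64 -49/128 -97/256 -193/512 -385/1024]  R=[-3/8 -1/4 0]  so -769/2048
g_13 [rbbrrbbbbbbbr]  L=[-1 -1/2 -7/16 -13/32 -25/64 -49/128 -97/256 -193/512 -385/1024]  R=[-769/2048 -3/8 -1/4 0]  so -1539/4096
g_14 [rbbrrbbbbbbbrb]  L=[-1 -1/2 -7/16 -13/32 -25/64 -49/128 -97/256 -193/512 -385/1024 -1539/4096]  R=[-769/2048 -3/8 -1/4 0]  so -3077/8192
g_15 [rbbrrbbbbbbbrbr]  L=[-1 -1/2 -7/16 -13/32 -25/64 -49/128 -97/256 -193/512 -385/1024 -1539/4096]  R=[-3077/8192 -769/2048 -3/8 -1/4 0]  so -6155/16384

-6155/16384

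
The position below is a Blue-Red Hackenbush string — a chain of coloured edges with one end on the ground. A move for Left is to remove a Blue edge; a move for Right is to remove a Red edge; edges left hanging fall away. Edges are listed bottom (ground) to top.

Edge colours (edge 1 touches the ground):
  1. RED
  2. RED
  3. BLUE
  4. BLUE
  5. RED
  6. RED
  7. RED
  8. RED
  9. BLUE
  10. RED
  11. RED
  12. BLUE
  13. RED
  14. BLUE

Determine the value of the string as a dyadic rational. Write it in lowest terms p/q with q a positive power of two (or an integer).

-6069/4096

Prefix values for RED RED BLUE BLUE RED RED RED RED BLUE RED RED BLUE RED BLUE via {L|R} + simplicity:
g_1 [R]  L=[∅]  R=[0]  => -1
g_2 [RR]  L=[∅]  R=[-1,0]  => -2
g_3 [RRB]  L=[-2]  R=[-1,0]  => -3/2
g_4 [RRBB]  L=[-2,-3/2]  R=[-1,0]  => -5/4
g_5 [RRBBR]  L=[-2,-3/2]  R=[-5/4,-1,0]  => -11/8
g_6 [RRBBRR]  L=[-2,-3/2]  R=[-11/8,-5/4,-1,0]  => -23/16
g_7 [RRBBRRR]  L=[-2,-3/2]  R=[-23/16,-11/8,-5/4,-1,0]  => -47/32
g_8 [RRBBRRRR]  L=[-2,-3/2]  R=[-47/32,-23/16,-11/8,-5/4,-1,0]  => -95/64
g_9 [RRBBRRRRB]  L=[-2,-3/2,-95/64]  R=[-47/32,-23/16,-11/8,-5/4,-1,0]  => -189/128
g_10 [RRBBRRRRBR]  L=[-2,-3/2,-95/64]  R=[-189/128,-47/32,-23/16,-11/8,-5/4,-1,0]  => -379/256
g_11 [RRBBRRRRBRR]  L=[-2,-3/2,-95/64]  R=[-379/256,-189/128,-47/32,-23/16,-11/8,-5/4,-1,0]  => -759/512
g_12 [RRBBRRRRBRRB]  L=[-2,-3/2,-95/64,-759/512]  R=[-379/256,-189/128,-47/32,-23/16,-11/8,-5/4,-1,0]  => -1517/1024
g_13 [RRBBRRRRBRRBR]  L=[-2,-3/2,-95/64,-759/512]  R=[-1517/1024,-379/256,-189/128,-47/32,-23/16,-11/8,-5/4,-1,0]  => -3035/2048
g_14 [RRBBRRRRBRRBRB]  L=[-2,-3/2,-95/64,-759/512,-3035/2048]  R=[-1517/1024,-379/256,-189/128,-47/32,-23/16,-11/8,-5/4,-1,0]  => -6069/4096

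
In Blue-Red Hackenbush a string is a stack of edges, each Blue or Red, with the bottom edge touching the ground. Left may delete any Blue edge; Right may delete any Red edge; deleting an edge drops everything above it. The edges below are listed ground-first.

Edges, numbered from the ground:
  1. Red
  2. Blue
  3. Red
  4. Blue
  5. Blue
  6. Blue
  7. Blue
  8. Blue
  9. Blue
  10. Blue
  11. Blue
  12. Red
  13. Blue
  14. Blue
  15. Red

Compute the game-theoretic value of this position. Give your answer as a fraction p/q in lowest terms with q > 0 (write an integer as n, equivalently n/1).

-8211/16384

1 of 15 · R · max L −∞ · min R 0 — -1
2 of 15 · RB · max L -1 · min R 0 — -1/2
3 of 15 · RBR · max L -1 · min R -1/2 — -3/4
4 of 15 · RBRB · max L -3/4 · min R -1/2 — -5/8
5 of 15 · RBRBB · max L -5/8 · min R -1/2 — -9/16
6 of 15 · RBRBBB · max L -9/16 · min R -1/2 — -17/32
7 of 15 · RBRBBBB · max L -17/32 · min R -1/2 — -33/64
8 of 15 · RBRBBBBB · max L -33/64 · min R -1/2 — -65/128
9 of 15 · RBRBBBBBB · max L -65/128 · min R -1/2 — -129/256
10 of 15 · RBRBBBBBBB · max L -129/256 · min R -1/2 — -257/512
11 of 15 · RBRBBBBBBBB · max L -257/512 · min R -1/2 — -513/1024
12 of 15 · RBRBBBBBBBBR · max L -257/512 · min R -513/1024 — -1027/2048
13 of 15 · RBRBBBBBBBBRB · max L -1027/2048 · min R -513/1024 — -2053/4096
14 of 15 · RBRBBBBBBBBRBB · max L -2053/4096 · min R -513/1024 — -4105/8192
15 of 15 · RBRBBBBBBBBRBBR · max L -2053/4096 · min R -4105/8192 — -8211/16384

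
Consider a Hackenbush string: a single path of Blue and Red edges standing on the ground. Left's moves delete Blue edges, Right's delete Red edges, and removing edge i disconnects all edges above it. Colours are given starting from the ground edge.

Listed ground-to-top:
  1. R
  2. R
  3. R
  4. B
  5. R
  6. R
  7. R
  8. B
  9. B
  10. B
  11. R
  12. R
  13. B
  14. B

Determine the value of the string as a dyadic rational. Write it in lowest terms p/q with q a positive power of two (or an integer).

-5913/2048

Build value(s[:k]) for k = 1..14, string s = R R R B R R R B B B R R B B.
value_1 [R]  L=[·]  R=[0]  so -1
value_2 [RR]  L=[·]  R=[-1, 0]  so -2
value_3 [RRR]  L=[·]  R=[-2, -1, 0]  so -3
value_4 [RRRB]  L=[-3]  R=[-2, -1, 0]  so -5/2
value_5 [RRRBR]  L=[-3]  R=[-5/2, -2, -1, 0]  so -11/4
value_6 [RRRBRR]  L=[-3]  R=[-11/4, -5/2, -2, -1, 0]  so -23/8
value_7 [RRRBRRR]  L=[-3]  R=[-23/8, -11/4, -5/2, -2, -1, 0]  so -47/16
value_8 [RRRBRRRB]  L=[-3, -47/16]  R=[-23/8, -11/4, -5/2, -2, -1, 0]  so -93/32
value_9 [RRRBRRRBB]  L=[-3, -47/16, -93/32]  R=[-23/8, -11/4, -5/2, -2, -1, 0]  so -185/64
value_10 [RRRBRRRBBB]  L=[-3, -47/16, -93/32, -185/64]  R=[-23/8, -11/4, -5/2, -2, -1, 0]  so -369/128
value_11 [RRRBRRRBBBR]  L=[-3, -47/16, -93/32, -185/64]  R=[-369/128, -23/8, -11/4, -5/2, -2, -1, 0]  so -739/256
value_12 [RRRBRRRBBBRR]  L=[-3, -47/16, -93/32, -185/64]  R=[-739/256, -369/128, -23/8, -11/4, -5/2, -2, -1, 0]  so -1479/512
value_13 [RRRBRRRBBBRRB]  L=[-3, -47/16, -93/32, -185/64, -1479/512]  R=[-739/256, -369/128, -23/8, -11/4, -5/2, -2, -1, 0]  so -2957/1024
value_14 [RRRBRRRBBBRRBB]  L=[-3, -47/16, -93/32, -185/64, -1479/512, -2957/1024]  R=[-739/256, -369/128, -23/8, -11/4, -5/2, -2, -1, 0]  so -5913/2048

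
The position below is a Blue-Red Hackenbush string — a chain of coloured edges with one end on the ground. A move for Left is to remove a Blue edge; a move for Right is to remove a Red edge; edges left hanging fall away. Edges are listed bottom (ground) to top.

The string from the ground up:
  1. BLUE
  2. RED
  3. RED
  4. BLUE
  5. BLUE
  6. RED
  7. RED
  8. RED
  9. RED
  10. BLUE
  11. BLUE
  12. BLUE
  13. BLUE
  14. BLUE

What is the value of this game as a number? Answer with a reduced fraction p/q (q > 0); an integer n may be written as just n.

step 1: add BLUE to get B; options L={ 0 } R={ — } = 1
step 2: add RED to get BR; options L={ 0 } R={ 1 } = 1/2
step 3: add RED to get BRR; options L={ 0 } R={ 1/2, 1 } = 1/4
step 4: add BLUE to get BRRB; options L={ 0, 1/4 } R={ 1/2, 1 } = 3/8
step 5: add BLUE to get BRRBB; options L={ 0, 1/4, 3/8 } R={ 1/2, 1 } = 7/16
step 6: add RED to get BRRBBR; options L={ 0, 1/4, 3/8 } R={ 7/16, 1/2, 1 } = 13/32
step 7: add RED to get BRRBBRR; options L={ 0, 1/4, 3/8 } R={ 13/32, 7/16, 1/2, 1 } = 25/64
step 8: add RED to get BRRBBRRR; options L={ 0, 1/4, 3/8 } R={ 25/64, 13/32, 7/16, 1/2, 1 } = 49/128
step 9: add RED to get BRRBBRRRR; options L={ 0, 1/4, 3/8 } R={ 49/128, 25/64, 13/32, 7/16, 1/2, 1 } = 97/256
step 10: add BLUE to get BRRBBRRRRB; options L={ 0, 1/4, 3/8, 97/256 } R={ 49/128, 25/64, 13/32, 7/16, 1/2, 1 } = 195/512
step 11: add BLUE to get BRRBBRRRRBB; options L={ 0, 1/4, 3/8, 97/256, 195/512 } R={ 49/128, 25/64, 13/32, 7/16, 1/2, 1 } = 391/1024
step 12: add BLUE to get BRRBBRRRRBBB; options L={ 0, 1/4, 3/8, 97/256, 195/512, 391/1024 } R={ 49/128, 25/64, 13/32, 7/16, 1/2, 1 } = 783/2048
step 13: add BLUE to get BRRBBRRRRBBBB; options L={ 0, 1/4, 3/8, 97/256, 195/512, 391/1024, 783/2048 } R={ 49/128, 25/64, 13/32, 7/16, 1/2, 1 } = 1567/4096
step 14: add BLUE to get BRRBBRRRRBBBBB; options L={ 0, 1/4, 3/8, 97/256, 195/512, 391/1024, 783/2048, 1567/4096 } R={ 49/128, 25/64, 13/32, 7/16, 1/2, 1 } = 3135/8192

3135/8192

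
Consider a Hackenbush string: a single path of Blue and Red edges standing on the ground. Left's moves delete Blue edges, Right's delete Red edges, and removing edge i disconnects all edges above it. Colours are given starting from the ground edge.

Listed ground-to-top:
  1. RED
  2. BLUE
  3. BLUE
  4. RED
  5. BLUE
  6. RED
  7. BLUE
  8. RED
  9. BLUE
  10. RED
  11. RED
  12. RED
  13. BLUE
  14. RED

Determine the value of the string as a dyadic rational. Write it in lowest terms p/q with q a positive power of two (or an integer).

-2747/8192

1 of 14 · R · max L −∞ · min R 0 ⇒ -1
2 of 14 · RB · max L -1 · min R 0 ⇒ -1/2
3 of 14 · RBB · max L -1/2 · min R 0 ⇒ -1/4
4 of 14 · RBBR · max L -1/2 · min R -1/4 ⇒ -3/8
5 of 14 · RBBRB · max L -3/8 · min R -1/4 ⇒ -5/16
6 of 14 · RBBRBR · max L -3/8 · min R -5/16 ⇒ -11/32
7 of 14 · RBBRBRB · max L -11/32 · min R -5/16 ⇒ -21/64
8 of 14 · RBBRBRBR · max L -11/32 · min R -21/64 ⇒ -43/128
9 of 14 · RBBRBRBRB · max L -43/128 · min R -21/64 ⇒ -85/256
10 of 14 · RBBRBRBRBR · max L -43/128 · min R -85/256 ⇒ -171/512
11 of 14 · RBBRBRBRBRR · max L -43/128 · min R -171/512 ⇒ -343/1024
12 of 14 · RBBRBRBRBRRR · max L -43/128 · min R -343/1024 ⇒ -687/2048
13 of 14 · RBBRBRBRBRRRB · max L -687/2048 · min R -343/1024 ⇒ -1373/4096
14 of 14 · RBBRBRBRBRRRBR · max L -687/2048 · min R -1373/4096 ⇒ -2747/8192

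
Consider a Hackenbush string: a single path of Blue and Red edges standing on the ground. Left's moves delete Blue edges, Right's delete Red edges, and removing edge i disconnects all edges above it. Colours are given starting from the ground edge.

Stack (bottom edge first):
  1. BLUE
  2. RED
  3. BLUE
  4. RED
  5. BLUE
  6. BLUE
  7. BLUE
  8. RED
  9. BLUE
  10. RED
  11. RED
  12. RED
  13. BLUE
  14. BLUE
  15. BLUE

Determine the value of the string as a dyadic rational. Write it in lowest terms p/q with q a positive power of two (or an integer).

G(B) = { 0 | — } — 1
G(BR) = { 0 | 1 } — 1/2
G(BRB) = { 0 1/2 | 1 } — 3/4
G(BRBR) = { 0 1/2 | 3/4 1 } — 5/8
G(BRBRB) = { 0 1/2 5/8 | 3/4 1 } — 11/16
G(BRBRBB) = { 0 1/2 5/8 11/16 | 3/4 1 } — 23/32
G(BRBRBBB) = { 0 1/2 5/8 11/16 23/32 | 3/4 1 } — 47/64
G(BRBRBBBR) = { 0 1/2 5/8 11/16 23/32 | 47/64 3/4 1 } — 93/128
G(BRBRBBBRB) = { 0 1/2 5/8 11/16 23/32 93/128 | 47/64 3/4 1 } — 187/256
G(BRBRBBBRBR) = { 0 1/2 5/8 11/16 23/32 93/128 | 187/256 47/64 3/4 1 } — 373/512
G(BRBRBBBRBRR) = { 0 1/2 5/8 11/16 23/32 93/128 | 373/512 187/256 47/64 3/4 1 } — 745/1024
G(BRBRBBBRBRRR) = { 0 1/2 5/8 11/16 23/32 93/128 | 745/1024 373/512 187/256 47/64 3/4 1 } — 1489/2048
G(BRBRBBBRBRRRB) = { 0 1/2 5/8 11/16 23/32 93/128 1489/2048 | 745/1024 373/512 187/256 47/64 3/4 1 } — 2979/4096
G(BRBRBBBRBRRRBB) = { 0 1/2 5/8 11/16 23/32 93/128 1489/2048 2979/4096 | 745/1024 373/512 187/256 47/64 3/4 1 } — 5959/8192
G(BRBRBBBRBRRRBBB) = { 0 1/2 5/8 11/16 23/32 93/128 1489/2048 2979/4096 5959/8192 | 745/1024 373/512 187/256 47/64 3/4 1 } — 11919/16384

11919/16384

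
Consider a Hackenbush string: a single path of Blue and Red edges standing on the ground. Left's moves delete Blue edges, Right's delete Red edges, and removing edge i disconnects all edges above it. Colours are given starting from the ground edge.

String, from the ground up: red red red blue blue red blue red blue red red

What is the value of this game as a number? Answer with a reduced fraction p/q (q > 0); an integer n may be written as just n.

-599/256

Recurse on prefixes of the 11-edge string red red red blue blue red blue red blue red red:
1 of 11 · r · max L −∞ · min R 0 -> -1
2 of 11 · rr · max L −∞ · min R -1 -> -2
3 of 11 · rrr · max L −∞ · min R -2 -> -3
4 of 11 · rrrb · max L -3 · min R -2 -> -5/2
5 of 11 · rrrbb · max L -5/2 · min R -2 -> -9/4
6 of 11 · rrrbbr · max L -5/2 · min R -9/4 -> -19/8
7 of 11 · rrrbbrb · max L -19/8 · min R -9/4 -> -37/16
8 of 11 · rrrbbrbr · max L -19/8 · min R -37/16 -> -75/32
9 of 11 · rrrbbrbrb · max L -75/32 · min R -37/16 -> -149/64
10 of 11 · rrrbbrbrbr · max L -75/32 · min R -149/64 -> -299/128
11 of 11 · rrrbbrbrbrr · max L -75/32 · min R -299/128 -> -599/256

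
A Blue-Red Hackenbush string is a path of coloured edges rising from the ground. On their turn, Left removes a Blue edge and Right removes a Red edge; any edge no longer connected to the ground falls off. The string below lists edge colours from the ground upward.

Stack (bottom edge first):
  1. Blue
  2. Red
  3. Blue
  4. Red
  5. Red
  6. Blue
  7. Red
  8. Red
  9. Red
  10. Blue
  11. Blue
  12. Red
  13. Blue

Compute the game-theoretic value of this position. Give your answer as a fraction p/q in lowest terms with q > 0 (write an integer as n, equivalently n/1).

2331/4096

Recurse on prefixes of the 13-edge string Blue Red Blue Red Red Blue Red Red Red Blue Blue Red Blue:
step 1: add Blue to get B; options L={ 0 } R={ — } → 1
step 2: add Red to get BR; options L={ 0 } R={ 1 } → 1/2
step 3: add Blue to get BRB; options L={ 0,1/2 } R={ 1 } → 3/4
step 4: add Red to get BRBR; options L={ 0,1/2 } R={ 3/4,1 } → 5/8
step 5: add Red to get BRBRR; options L={ 0,1/2 } R={ 5/8,3/4,1 } → 9/16
step 6: add Blue to get BRBRRB; options L={ 0,1/2,9/16 } R={ 5/8,3/4,1 } → 19/32
step 7: add Red to get BRBRRBR; options L={ 0,1/2,9/16 } R={ 19/32,5/8,3/4,1 } → 37/64
step 8: add Red to get BRBRRBRR; options L={ 0,1/2,9/16 } R={ 37/64,19/32,5/8,3/4,1 } → 73/128
step 9: add Red to get BRBRRBRRR; options L={ 0,1/2,9/16 } R={ 73/128,37/64,19/32,5/8,3/4,1 } → 145/256
step 10: add Blue to get BRBRRBRRRB; options L={ 0,1/2,9/16,145/256 } R={ 73/128,37/64,19/32,5/8,3/4,1 } → 291/512
step 11: add Blue to get BRBRRBRRRBB; options L={ 0,1/2,9/16,145/256,291/512 } R={ 73/128,37/64,19/32,5/8,3/4,1 } → 583/1024
step 12: add Red to get BRBRRBRRRBBR; options L={ 0,1/2,9/16,145/256,291/512 } R={ 583/1024,73/128,37/64,19/32,5/8,3/4,1 } → 1165/2048
step 13: add Blue to get BRBRRBRRRBBRB; options L={ 0,1/2,9/16,145/256,291/512,1165/2048 } R={ 583/1024,73/128,37/64,19/32,5/8,3/4,1 } → 2331/4096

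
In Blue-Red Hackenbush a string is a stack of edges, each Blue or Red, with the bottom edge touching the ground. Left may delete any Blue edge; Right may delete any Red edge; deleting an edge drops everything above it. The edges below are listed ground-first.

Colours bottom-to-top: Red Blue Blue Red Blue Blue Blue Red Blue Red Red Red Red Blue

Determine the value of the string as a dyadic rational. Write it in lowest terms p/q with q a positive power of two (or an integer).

-2237/8192

Build g(s[:k]) for k = 1..14, string s = Red Blue Blue Red Blue Blue Blue Red Blue Red Red Red Red Blue.
g_1 [R]  L=[]  R=[0]  → -1
g_2 [RB]  L=[-1]  R=[0]  → -1/2
g_3 [RBB]  L=[-1,-1/2]  R=[0]  → -1/4
g_4 [RBBR]  L=[-1,-1/2]  R=[-1/4,0]  → -3/8
g_5 [RBBRB]  L=[-1,-1/2,-3/8]  R=[-1/4,0]  → -5/16
g_6 [RBBRBB]  L=[-1,-1/2,-3/8,-5/16]  R=[-1/4,0]  → -9/32
g_7 [RBBRBBB]  L=[-1,-1/2,-3/8,-5/16,-9/32]  R=[-1/4,0]  → -17/64
g_8 [RBBRBBBR]  L=[-1,-1/2,-3/8,-5/16,-9/32]  R=[-17/64,-1/4,0]  → -35/128
g_9 [RBBRBBBRB]  L=[-1,-1/2,-3/8,-5/16,-9/32,-35/128]  R=[-17/64,-1/4,0]  → -69/256
g_10 [RBBRBBBRBR]  L=[-1,-1/2,-3/8,-5/16,-9/32,-35/128]  R=[-69/256,-17/64,-1/4,0]  → -139/512
g_11 [RBBRBBBRBRR]  L=[-1,-1/2,-3/8,-5/16,-9/32,-35/128]  R=[-139/512,-69/256,-17/64,-1/4,0]  → -279/1024
g_12 [RBBRBBBRBRRR]  L=[-1,-1/2,-3/8,-5/16,-9/32,-35/128]  R=[-279/1024,-139/512,-69/256,-17/64,-1/4,0]  → -559/2048
g_13 [RBBRBBBRBRRRR]  L=[-1,-1/2,-3/8,-5/16,-9/32,-35/128]  R=[-559/2048,-279/1024,-139/512,-69/256,-17/64,-1/4,0]  → -1119/4096
g_14 [RBBRBBBRBRRRRB]  L=[-1,-1/2,-3/8,-5/16,-9/32,-35/128,-1119/4096]  R=[-559/2048,-279/1024,-139/512,-69/256,-17/64,-1/4,0]  → -2237/8192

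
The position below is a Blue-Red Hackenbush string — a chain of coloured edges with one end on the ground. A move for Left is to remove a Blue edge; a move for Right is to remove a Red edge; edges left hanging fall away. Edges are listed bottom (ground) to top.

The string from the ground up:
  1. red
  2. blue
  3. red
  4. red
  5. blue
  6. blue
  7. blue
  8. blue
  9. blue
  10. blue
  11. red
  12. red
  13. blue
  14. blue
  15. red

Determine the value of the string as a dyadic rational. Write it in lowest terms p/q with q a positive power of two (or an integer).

-12339/16384

Recurse on prefixes of the 15-edge string red blue red red blue blue blue blue blue blue red red blue blue red:
step 1: add red to get r; options L={ · } R={ 0 } → -1
step 2: add blue to get rb; options L={ -1 } R={ 0 } → -1/2
step 3: add red to get rbr; options L={ -1 } R={ -1/2; 0 } → -3/4
step 4: add red to get rbrr; options L={ -1 } R={ -3/4; -1/2; 0 } → -7/8
step 5: add blue to get rbrrb; options L={ -1; -7/8 } R={ -3/4; -1/2; 0 } → -13/16
step 6: add blue to get rbrrbb; options L={ -1; -7/8; -13/16 } R={ -3/4; -1/2; 0 } → -25/32
step 7: add blue to get rbrrbbb; options L={ -1; -7/8; -13/16; -25/32 } R={ -3/4; -1/2; 0 } → -49/64
step 8: add blue to get rbrrbbbb; options L={ -1; -7/8; -13/16; -25/32; -49/64 } R={ -3/4; -1/2; 0 } → -97/128
step 9: add blue to get rbrrbbbbb; options L={ -1; -7/8; -13/16; -25/32; -49/64; -97/128 } R={ -3/4; -1/2; 0 } → -193/256
step 10: add blue to get rbrrbbbbbb; options L={ -1; -7/8; -13/16; -25/32; -49/64; -97/128; -193/256 } R={ -3/4; -1/2; 0 } → -385/512
step 11: add red to get rbrrbbbbbbr; options L={ -1; -7/8; -13/16; -25/32; -49/64; -97/128; -193/256 } R={ -385/512; -3/4; -1/2; 0 } → -771/1024
step 12: add red to get rbrrbbbbbbrr; options L={ -1; -7/8; -13/16; -25/32; -49/64; -97/128; -193/256 } R={ -771/1024; -385/512; -3/4; -1/2; 0 } → -1543/2048
step 13: add blue to get rbrrbbbbbbrrb; options L={ -1; -7/8; -13/16; -25/32; -49/64; -97/128; -193/256; -1543/2048 } R={ -771/1024; -385/512; -3/4; -1/2; 0 } → -3085/4096
step 14: add blue to get rbrrbbbbbbrrbb; options L={ -1; -7/8; -13/16; -25/32; -49/64; -97/128; -193/256; -1543/2048; -3085/4096 } R={ -771/1024; -385/512; -3/4; -1/2; 0 } → -6169/8192
step 15: add red to get rbrrbbbbbbrrbbr; options L={ -1; -7/8; -13/16; -25/32; -49/64; -97/128; -193/256; -1543/2048; -3085/4096 } R={ -6169/8192; -771/1024; -385/512; -3/4; -1/2; 0 } → -12339/16384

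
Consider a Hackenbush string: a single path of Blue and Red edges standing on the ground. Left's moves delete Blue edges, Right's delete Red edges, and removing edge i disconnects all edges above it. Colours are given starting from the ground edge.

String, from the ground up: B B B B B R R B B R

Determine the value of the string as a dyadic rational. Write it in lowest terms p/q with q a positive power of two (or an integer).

Recurse on prefixes of the 10-edge string B B B B B R R B B R:
edge 1 of 10 (B): { 0 |  } so 1
edge 2 of 10 (B): { 0,1 |  } so 2
edge 3 of 10 (B): { 0,1,2 |  } so 3
edge 4 of 10 (B): { 0,1,2,3 |  } so 4
edge 5 of 10 (B): { 0,1,2,3,4 |  } so 5
edge 6 of 10 (R): { 0,1,2,3,4 | 5 } so 9/2
edge 7 of 10 (R): { 0,1,2,3,4 | 9/2,5 } so 17/4
edge 8 of 10 (B): { 0,1,2,3,4,17/4 | 9/2,5 } so 35/8
edge 9 of 10 (B): { 0,1,2,3,4,17/4,35/8 | 9/2,5 } so 71/16
edge 10 of 10 (R): { 0,1,2,3,4,17/4,35/8 | 71/16,9/2,5 } so 141/32

141/32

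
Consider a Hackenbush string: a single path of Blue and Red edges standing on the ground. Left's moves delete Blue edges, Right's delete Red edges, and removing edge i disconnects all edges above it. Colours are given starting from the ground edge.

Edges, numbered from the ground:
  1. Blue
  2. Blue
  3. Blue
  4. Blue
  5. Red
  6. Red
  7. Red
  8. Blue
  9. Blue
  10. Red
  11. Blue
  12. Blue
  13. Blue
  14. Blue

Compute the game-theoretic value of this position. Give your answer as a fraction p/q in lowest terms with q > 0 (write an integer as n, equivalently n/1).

1 of 14 · B · max L 0 · min R +∞ — 1
2 of 14 · BB · max L 1 · min R +∞ — 2
3 of 14 · BBB · max L 2 · min R +∞ — 3
4 of 14 · BBBB · max L 3 · min R +∞ — 4
5 of 14 · BBBBR · max L 3 · min R 4 — 7/2
6 of 14 · BBBBRR · max L 3 · min R 7/2 — 13/4
7 of 14 · BBBBRRR · max L 3 · min R 13/4 — 25/8
8 of 14 · BBBBRRRB · max L 25/8 · min R 13/4 — 51/16
9 of 14 · BBBBRRRBB · max L 51/16 · min R 13/4 — 103/32
10 of 14 · BBBBRRRBBR · max L 51/16 · min R 103/32 — 205/64
11 of 14 · BBBBRRRBBRB · max L 205/64 · min R 103/32 — 411/128
12 of 14 · BBBBRRRBBRBB · max L 411/128 · min R 103/32 — 823/256
13 of 14 · BBBBRRRBBRBBB · max L 823/256 · min R 103/32 — 1647/512
14 of 14 · BBBBRRRBBRBBBB · max L 1647/512 · min R 103/32 — 3295/1024

3295/1024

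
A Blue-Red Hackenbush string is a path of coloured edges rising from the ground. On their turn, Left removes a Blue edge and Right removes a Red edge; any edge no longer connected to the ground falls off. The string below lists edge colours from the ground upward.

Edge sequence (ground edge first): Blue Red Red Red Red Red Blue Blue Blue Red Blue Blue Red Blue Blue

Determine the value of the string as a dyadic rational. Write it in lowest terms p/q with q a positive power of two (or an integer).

951/16384

Build G(s[:k]) for k = 1..15, string s = Blue Red Red Red Red Red Blue Blue Blue Red Blue Blue Red Blue Blue.
step 1: add Blue to get B; options L={ 0 } R={ (no moves) } → 1
step 2: add Red to get BR; options L={ 0 } R={ 1 } → 1/2
step 3: add Red to get BRR; options L={ 0 } R={ 1/2; 1 } → 1/4
step 4: add Red to get BRRR; options L={ 0 } R={ 1/4; 1/2; 1 } → 1/8
step 5: add Red to get BRRRR; options L={ 0 } R={ 1/8; 1/4; 1/2; 1 } → 1/16
step 6: add Red to get BRRRRR; options L={ 0 } R={ 1/16; 1/8; 1/4; 1/2; 1 } → 1/32
step 7: add Blue to get BRRRRRB; options L={ 0; 1/32 } R={ 1/16; 1/8; 1/4; 1/2; 1 } → 3/64
step 8: add Blue to get BRRRRRBB; options L={ 0; 1/32; 3/64 } R={ 1/16; 1/8; 1/4; 1/2; 1 } → 7/128
step 9: add Blue to get BRRRRRBBB; options L={ 0; 1/32; 3/64; 7/128 } R={ 1/16; 1/8; 1/4; 1/2; 1 } → 15/256
step 10: add Red to get BRRRRRBBBR; options L={ 0; 1/32; 3/64; 7/128 } R={ 15/256; 1/16; 1/8; 1/4; 1/2; 1 } → 29/512
step 11: add Blue to get BRRRRRBBBRB; options L={ 0; 1/32; 3/64; 7/128; 29/512 } R={ 15/256; 1/16; 1/8; 1/4; 1/2; 1 } → 59/1024
step 12: add Blue to get BRRRRRBBBRBB; options L={ 0; 1/32; 3/64; 7/128; 29/512; 59/1024 } R={ 15/256; 1/16; 1/8; 1/4; 1/2; 1 } → 119/2048
step 13: add Red to get BRRRRRBBBRBBR; options L={ 0; 1/32; 3/64; 7/128; 29/512; 59/1024 } R={ 119/2048; 15/256; 1/16; 1/8; 1/4; 1/2; 1 } → 237/4096
step 14: add Blue to get BRRRRRBBBRBBRB; options L={ 0; 1/32; 3/64; 7/128; 29/512; 59/1024; 237/4096 } R={ 119/2048; 15/256; 1/16; 1/8; 1/4; 1/2; 1 } → 475/8192
step 15: add Blue to get BRRRRRBBBRBBRBB; options L={ 0; 1/32; 3/64; 7/128; 29/512; 59/1024; 237/4096; 475/8192 } R={ 119/2048; 15/256; 1/16; 1/8; 1/4; 1/2; 1 } → 951/16384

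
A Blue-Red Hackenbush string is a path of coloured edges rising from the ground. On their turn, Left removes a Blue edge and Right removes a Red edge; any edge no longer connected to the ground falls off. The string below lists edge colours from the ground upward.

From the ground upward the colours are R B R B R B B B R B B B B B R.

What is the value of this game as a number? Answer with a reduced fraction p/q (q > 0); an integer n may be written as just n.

-10371/16384

edge 1 of 15 (R): { (no moves) | 0 } = -1
edge 2 of 15 (B): { -1 | 0 } = -1/2
edge 3 of 15 (R): { -1 | -1/2; 0 } = -3/4
edge 4 of 15 (B): { -1; -3/4 | -1/2; 0 } = -5/8
edge 5 of 15 (R): { -1; -3/4 | -5/8; -1/2; 0 } = -11/16
edge 6 of 15 (B): { -1; -3/4; -11/16 | -5/8; -1/2; 0 } = -21/32
edge 7 of 15 (B): { -1; -3/4; -11/16; -21/32 | -5/8; -1/2; 0 } = -41/64
edge 8 of 15 (B): { -1; -3/4; -11/16; -21/32; -41/64 | -5/8; -1/2; 0 } = -81/128
edge 9 of 15 (R): { -1; -3/4; -11/16; -21/32; -41/64 | -81/128; -5/8; -1/2; 0 } = -163/256
edge 10 of 15 (B): { -1; -3/4; -11/16; -21/32; -41/64; -163/256 | -81/128; -5/8; -1/2; 0 } = -325/512
edge 11 of 15 (B): { -1; -3/4; -11/16; -21/32; -41/64; -163/256; -325/512 | -81/128; -5/8; -1/2; 0 } = -649/1024
edge 12 of 15 (B): { -1; -3/4; -11/16; -21/32; -41/64; -163/256; -325/512; -649/1024 | -81/128; -5/8; -1/2; 0 } = -1297/2048
edge 13 of 15 (B): { -1; -3/4; -11/16; -21/32; -41/64; -163/256; -325/512; -649/1024; -1297/2048 | -81/128; -5/8; -1/2; 0 } = -2593/4096
edge 14 of 15 (B): { -1; -3/4; -11/16; -21/32; -41/64; -163/256; -325/512; -649/1024; -1297/2048; -2593/4096 | -81/128; -5/8; -1/2; 0 } = -5185/8192
edge 15 of 15 (R): { -1; -3/4; -11/16; -21/32; -41/64; -163/256; -325/512; -649/1024; -1297/2048; -2593/4096 | -5185/8192; -81/128; -5/8; -1/2; 0 } = -10371/16384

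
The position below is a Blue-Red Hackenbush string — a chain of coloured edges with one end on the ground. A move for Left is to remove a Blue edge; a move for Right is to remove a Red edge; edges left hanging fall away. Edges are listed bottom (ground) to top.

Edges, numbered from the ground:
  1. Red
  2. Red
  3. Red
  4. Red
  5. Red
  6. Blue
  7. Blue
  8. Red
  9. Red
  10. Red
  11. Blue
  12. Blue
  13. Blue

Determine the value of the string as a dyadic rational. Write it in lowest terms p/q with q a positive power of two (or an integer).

-1137/256

1 of 13 · R · max L −∞ · min R 0 = -1
2 of 13 · RR · max L −∞ · min R -1 = -2
3 of 13 · RRR · max L −∞ · min R -2 = -3
4 of 13 · RRRR · max L −∞ · min R -3 = -4
5 of 13 · RRRRR · max L −∞ · min R -4 = -5
6 of 13 · RRRRRB · max L -5 · min R -4 = -9/2
7 of 13 · RRRRRBB · max L -9/2 · min R -4 = -17/4
8 of 13 · RRRRRBBR · max L -9/2 · min R -17/4 = -35/8
9 of 13 · RRRRRBBRR · max L -9/2 · min R -35/8 = -71/16
10 of 13 · RRRRRBBRRR · max L -9/2 · min R -71/16 = -143/32
11 of 13 · RRRRRBBRRRB · max L -143/32 · min R -71/16 = -285/64
12 of 13 · RRRRRBBRRRBB · max L -285/64 · min R -71/16 = -569/128
13 of 13 · RRRRRBBRRRBBB · max L -569/128 · min R -71/16 = -1137/256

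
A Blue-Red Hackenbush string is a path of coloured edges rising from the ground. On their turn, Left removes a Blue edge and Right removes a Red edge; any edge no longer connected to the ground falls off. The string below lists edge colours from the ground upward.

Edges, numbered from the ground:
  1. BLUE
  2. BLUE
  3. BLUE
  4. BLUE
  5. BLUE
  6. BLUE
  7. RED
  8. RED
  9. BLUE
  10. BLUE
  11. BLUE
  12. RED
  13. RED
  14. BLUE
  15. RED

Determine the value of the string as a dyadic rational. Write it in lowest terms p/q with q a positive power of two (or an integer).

2789/512

step 1: add BLUE to get B; options L={ 0 } R={  } = 1
step 2: add BLUE to get BB; options L={ 0,1 } R={  } = 2
step 3: add BLUE to get BBB; options L={ 0,1,2 } R={  } = 3
step 4: add BLUE to get BBBB; options L={ 0,1,2,3 } R={  } = 4
step 5: add BLUE to get BBBBB; options L={ 0,1,2,3,4 } R={  } = 5
step 6: add BLUE to get BBBBBB; options L={ 0,1,2,3,4,5 } R={  } = 6
step 7: add RED to get BBBBBBR; options L={ 0,1,2,3,4,5 } R={ 6 } = 11/2
step 8: add RED to get BBBBBBRR; options L={ 0,1,2,3,4,5 } R={ 11/2,6 } = 21/4
step 9: add BLUE to get BBBBBBRRB; options L={ 0,1,2,3,4,5,21/4 } R={ 11/2,6 } = 43/8
step 10: add BLUE to get BBBBBBRRBB; options L={ 0,1,2,3,4,5,21/4,43/8 } R={ 11/2,6 } = 87/16
step 11: add BLUE to get BBBBBBRRBBB; options L={ 0,1,2,3,4,5,21/4,43/8,87/16 } R={ 11/2,6 } = 175/32
step 12: add RED to get BBBBBBRRBBBR; options L={ 0,1,2,3,4,5,21/4,43/8,87/16 } R={ 175/32,11/2,6 } = 349/64
step 13: add RED to get BBBBBBRRBBBRR; options L={ 0,1,2,3,4,5,21/4,43/8,87/16 } R={ 349/64,175/32,11/2,6 } = 697/128
step 14: add BLUE to get BBBBBBRRBBBRRB; options L={ 0,1,2,3,4,5,21/4,43/8,87/16,697/128 } R={ 349/64,175/32,11/2,6 } = 1395/256
step 15: add RED to get BBBBBBRRBBBRRBR; options L={ 0,1,2,3,4,5,21/4,43/8,87/16,697/128 } R={ 1395/256,349/64,175/32,11/2,6 } = 2789/512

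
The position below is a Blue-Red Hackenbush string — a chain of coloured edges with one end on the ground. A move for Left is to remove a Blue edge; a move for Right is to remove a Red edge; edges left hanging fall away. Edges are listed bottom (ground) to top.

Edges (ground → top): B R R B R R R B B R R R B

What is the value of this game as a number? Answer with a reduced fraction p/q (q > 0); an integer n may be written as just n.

Build G(s[:k]) for k = 1..13, string s = B R R B R R R B B R R R B.
G_1 [B]  L=[0]  R=[—]  so 1
G_2 [BR]  L=[0]  R=[1]  so 1/2
G_3 [BRR]  L=[0]  R=[1/2 1]  so 1/4
G_4 [BRRB]  L=[0 1/4]  R=[1/2 1]  so 3/8
G_5 [BRRBR]  L=[0 1/4]  R=[3/8 1/2 1]  so 5/16
G_6 [BRRBRR]  L=[0 1/4]  R=[5/16 3/8 1/2 1]  so 9/32
G_7 [BRRBRRR]  L=[0 1/4]  R=[9/32 5/16 3/8 1/2 1]  so 17/64
G_8 [BRRBRRRB]  L=[0 1/4 17/64]  R=[9/32 5/16 3/8 1/2 1]  so 35/128
G_9 [BRRBRRRBB]  L=[0 1/4 17/64 35/128]  R=[9/32 5/16 3/8 1/2 1]  so 71/256
G_10 [BRRBRRRBBR]  L=[0 1/4 17/64 35/128]  R=[71/256 9/32 5/16 3/8 1/2 1]  so 141/512
G_11 [BRRBRRRBBRR]  L=[0 1/4 17/64 35/128]  R=[141/512 71/256 9/32 5/16 3/8 1/2 1]  so 281/1024
G_12 [BRRBRRRBBRRR]  L=[0 1/4 17/64 35/128]  R=[281/1024 141/512 71/256 9/32 5/16 3/8 1/2 1]  so 561/2048
G_13 [BRRBRRRBBRRRB]  L=[0 1/4 17/64 35/128 561/2048]  R=[281/1024 141/512 71/256 9/32 5/16 3/8 1/2 1]  so 1123/4096

1123/4096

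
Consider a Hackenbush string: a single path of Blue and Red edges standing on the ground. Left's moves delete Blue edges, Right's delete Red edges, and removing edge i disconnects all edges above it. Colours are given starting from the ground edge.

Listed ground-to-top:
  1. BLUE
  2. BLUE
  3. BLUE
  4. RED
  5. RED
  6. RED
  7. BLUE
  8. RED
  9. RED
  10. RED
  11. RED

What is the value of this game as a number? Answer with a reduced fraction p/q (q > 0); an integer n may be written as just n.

Prefix values for BLUE BLUE BLUE RED RED RED BLUE RED RED RED RED via {L|R} + simplicity:
v_1 [B]  L=[0]  R=[(no moves)]  → 1
v_2 [BB]  L=[0; 1]  R=[(no moves)]  → 2
v_3 [BBB]  L=[0; 1; 2]  R=[(no moves)]  → 3
v_4 [BBBR]  L=[0; 1; 2]  R=[3]  → 5/2
v_5 [BBBRR]  L=[0; 1; 2]  R=[5/2; 3]  → 9/4
v_6 [BBBRRR]  L=[0; 1; 2]  R=[9/4; 5/2; 3]  → 17/8
v_7 [BBBRRRB]  L=[0; 1; 2; 17/8]  R=[9/4; 5/2; 3]  → 35/16
v_8 [BBBRRRBR]  L=[0; 1; 2; 17/8]  R=[35/16; 9/4; 5/2; 3]  → 69/32
v_9 [BBBRRRBRR]  L=[0; 1; 2; 17/8]  R=[69/32; 35/16; 9/4; 5/2; 3]  → 137/64
v_10 [BBBRRRBRRR]  L=[0; 1; 2; 17/8]  R=[137/64; 69/32; 35/16; 9/4; 5/2; 3]  → 273/128
v_11 [BBBRRRBRRRR]  L=[0; 1; 2; 17/8]  R=[273/128; 137/64; 69/32; 35/16; 9/4; 5/2; 3]  → 545/256

545/256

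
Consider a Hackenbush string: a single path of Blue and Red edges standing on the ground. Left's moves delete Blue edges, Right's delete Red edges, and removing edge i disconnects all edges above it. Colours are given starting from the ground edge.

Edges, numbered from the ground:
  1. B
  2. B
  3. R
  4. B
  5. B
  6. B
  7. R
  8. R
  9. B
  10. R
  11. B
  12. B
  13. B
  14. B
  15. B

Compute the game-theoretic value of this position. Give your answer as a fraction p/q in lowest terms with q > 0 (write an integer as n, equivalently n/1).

Prefix values for B B R B B B R R B R B B B B B via {L|R} + simplicity:
1 of 15 · B · max L 0 · min R +∞ so 1
2 of 15 · BB · max L 1 · min R +∞ so 2
3 of 15 · BBR · max L 1 · min R 2 so 3/2
4 of 15 · BBRB · max L 3/2 · min R 2 so 7/4
5 of 15 · BBRBB · max L 7/4 · min R 2 so 15/8
6 of 15 · BBRBBB · max L 15/8 · min R 2 so 31/16
7 of 15 · BBRBBBR · max L 15/8 · min R 31/16 so 61/32
8 of 15 · BBRBBBRR · max L 15/8 · min R 61/32 so 121/64
9 of 15 · BBRBBBRRB · max L 121/64 · min R 61/32 so 243/128
10 of 15 · BBRBBBRRBR · max L 121/64 · min R 243/128 so 485/256
11 of 15 · BBRBBBRRBRB · max L 485/256 · min R 243/128 so 971/512
12 of 15 · BBRBBBRRBRBB · max L 971/512 · min R 243/128 so 1943/1024
13 of 15 · BBRBBBRRBRBBB · max L 1943/1024 · min R 243/128 so 3887/2048
14 of 15 · BBRBBBRRBRBBBB · max L 3887/2048 · min R 243/128 so 7775/4096
15 of 15 · BBRBBBRRBRBBBBB · max L 7775/4096 · min R 243/128 so 15551/8192

15551/8192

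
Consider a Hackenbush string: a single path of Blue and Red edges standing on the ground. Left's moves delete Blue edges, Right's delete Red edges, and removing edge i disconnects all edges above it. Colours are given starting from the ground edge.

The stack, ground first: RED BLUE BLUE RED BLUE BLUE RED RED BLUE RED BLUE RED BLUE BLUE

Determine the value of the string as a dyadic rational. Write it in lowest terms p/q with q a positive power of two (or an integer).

-2473/8192

Recurse on prefixes of the 14-edge string RED BLUE BLUE RED BLUE BLUE RED RED BLUE RED BLUE RED BLUE BLUE:
step 1: add RED to get R; options L={ none } R={ 0 } — -1
step 2: add BLUE to get RB; options L={ -1 } R={ 0 } — -1/2
step 3: add BLUE to get RBB; options L={ -1; -1/2 } R={ 0 } — -1/4
step 4: add RED to get RBBR; options L={ -1; -1/2 } R={ -1/4; 0 } — -3/8
step 5: add BLUE to get RBBRB; options L={ -1; -1/2; -3/8 } R={ -1/4; 0 } — -5/16
step 6: add BLUE to get RBBRBB; options L={ -1; -1/2; -3/8; -5/16 } R={ -1/4; 0 } — -9/32
step 7: add RED to get RBBRBBR; options L={ -1; -1/2; -3/8; -5/16 } R={ -9/32; -1/4; 0 } — -19/64
step 8: add RED to get RBBRBBRR; options L={ -1; -1/2; -3/8; -5/16 } R={ -19/64; -9/32; -1/4; 0 } — -39/128
step 9: add BLUE to get RBBRBBRRB; options L={ -1; -1/2; -3/8; -5/16; -39/128 } R={ -19/64; -9/32; -1/4; 0 } — -77/256
step 10: add RED to get RBBRBBRRBR; options L={ -1; -1/2; -3/8; -5/16; -39/128 } R={ -77/256; -19/64; -9/32; -1/4; 0 } — -155/512
step 11: add BLUE to get RBBRBBRRBRB; options L={ -1; -1/2; -3/8; -5/16; -39/128; -155/512 } R={ -77/256; -19/64; -9/32; -1/4; 0 } — -309/1024
step 12: add RED to get RBBRBBRRBRBR; options L={ -1; -1/2; -3/8; -5/16; -39/128; -155/512 } R={ -309/1024; -77/256; -19/64; -9/32; -1/4; 0 } — -619/2048
step 13: add BLUE to get RBBRBBRRBRBRB; options L={ -1; -1/2; -3/8; -5/16; -39/128; -155/512; -619/2048 } R={ -309/1024; -77/256; -19/64; -9/32; -1/4; 0 } — -1237/4096
step 14: add BLUE to get RBBRBBRRBRBRBB; options L={ -1; -1/2; -3/8; -5/16; -39/128; -155/512; -619/2048; -1237/4096 } R={ -309/1024; -77/256; -19/64; -9/32; -1/4; 0 } — -2473/8192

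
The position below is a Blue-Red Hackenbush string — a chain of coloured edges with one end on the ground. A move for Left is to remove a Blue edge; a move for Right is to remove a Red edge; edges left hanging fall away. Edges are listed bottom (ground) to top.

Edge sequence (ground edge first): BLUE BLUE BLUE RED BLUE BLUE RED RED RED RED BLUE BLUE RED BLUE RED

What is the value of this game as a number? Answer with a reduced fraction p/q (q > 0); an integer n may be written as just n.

11317/4096

B: Left { 0 }, Right { none } => simplest 1
BB: Left { 0,1 }, Right { none } => simplest 2
BBB: Left { 0,1,2 }, Right { none } => simplest 3
BBBR: Left { 0,1,2 }, Right { 3 } => simplest 5/2
BBBRB: Left { 0,1,2,5/2 }, Right { 3 } => simplest 11/4
BBBRBB: Left { 0,1,2,5/2,11/4 }, Right { 3 } => simplest 23/8
BBBRBBR: Left { 0,1,2,5/2,11/4 }, Right { 23/8,3 } => simplest 45/16
BBBRBBRR: Left { 0,1,2,5/2,11/4 }, Right { 45/16,23/8,3 } => simplest 89/32
BBBRBBRRR: Left { 0,1,2,5/2,11/4 }, Right { 89/32,45/16,23/8,3 } => simplest 177/64
BBBRBBRRRR: Left { 0,1,2,5/2,11/4 }, Right { 177/64,89/32,45/16,23/8,3 } => simplest 353/128
BBBRBBRRRRB: Left { 0,1,2,5/2,11/4,353/128 }, Right { 177/64,89/32,45/16,23/8,3 } => simplest 707/256
BBBRBBRRRRBB: Left { 0,1,2,5/2,11/4,353/128,707/256 }, Right { 177/64,89/32,45/16,23/8,3 } => simplest 1415/512
BBBRBBRRRRBBR: Left { 0,1,2,5/2,11/4,353/128,707/256 }, Right { 1415/512,177/64,89/32,45/16,23/8,3 } => simplest 2829/1024
BBBRBBRRRRBBRB: Left { 0,1,2,5/2,11/4,353/128,707/256,2829/1024 }, Right { 1415/512,177/64,89/32,45/16,23/8,3 } => simplest 5659/2048
BBBRBBRRRRBBRBR: Left { 0,1,2,5/2,11/4,353/128,707/256,2829/1024 }, Right { 5659/2048,1415/512,177/64,89/32,45/16,23/8,3 } => simplest 11317/4096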